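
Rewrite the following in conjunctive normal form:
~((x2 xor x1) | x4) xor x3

~((x2 xor x1) | x4) xor x3
= (~((x2 xor x1) | x4) | x3) & ~(~((x2 xor x1) | x4) & x3)
= (~(((x2 | x1) & ~(x2 & x1)) | x4) | x3) & ~(~((x2 xor x1) | x4) & x3)
= (~(((x2 | x1) & ~(x2 & x1)) | x4) | x3) & ~(~(((x2 | x1) & ~(x2 & x1)) | x4) & x3)
= ((~((x2 | x1) & ~(x2 & x1)) & ~x4) | x3) & ~(~(((x2 | x1) & ~(x2 & x1)) | x4) & x3)
= (((~(x2 | x1) | ~~(x2 & x1)) & ~x4) | x3) & ~(~(((x2 | x1) & ~(x2 & x1)) | x4) & x3)
= ((((~x2 & ~x1) | ~~(x2 & x1)) & ~x4) | x3) & ~(~(((x2 | x1) & ~(x2 & x1)) | x4) & x3)
= ((((~x2 & ~x1) | (x2 & x1)) & ~x4) | x3) & ~(~(((x2 | x1) & ~(x2 & x1)) | x4) & x3)
= ((((~x2 & ~x1) | (x2 & x1)) & ~x4) | x3) & (~~(((x2 | x1) & ~(x2 & x1)) | x4) | ~x3)
= ((((~x2 & ~x1) | (x2 & x1)) & ~x4) | x3) & (((x2 | x1) & ~(x2 & x1)) | x4 | ~x3)
= ((((~x2 & ~x1) | (x2 & x1)) & ~x4) | x3) & (((x2 | x1) & (~x2 | ~x1)) | x4 | ~x3)
= (~x2 | x2 | x3) & (~x2 | x1 | x3) & (~x1 | x2 | x3) & (~x1 | x1 | x3) & (~x4 | x3) & (x2 | x1 | x4 | ~x3) & (~x2 | ~x1 | x4 | ~x3)
= (~x2 | x1 | x3) & (~x1 | x2 | x3) & (~x4 | x3) & (x2 | x1 | x4 | ~x3) & (~x2 | ~x1 | x4 | ~x3)

(~x2 | x1 | x3) & (~x1 | x2 | x3) & (~x4 | x3) & (x2 | x1 | x4 | ~x3) & (~x2 | ~x1 | x4 | ~x3)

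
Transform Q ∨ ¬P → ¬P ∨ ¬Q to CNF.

¬Q ∨ ¬P

Q ∨ ¬P → ¬P ∨ ¬Q
= ¬(Q ∨ ¬P) ∨ ¬P ∨ ¬Q   [eliminate →]
= ¬Q ∧ ¬¬P ∨ ¬P ∨ ¬Q   [De Morgan]
= ¬Q ∧ P ∨ ¬P ∨ ¬Q   [double negation]
= (¬Q ∨ ¬P ∨ ¬Q) ∧ (P ∨ ¬P ∨ ¬Q)   [distribute ∨ over ∧]
= ¬Q ∨ ¬P   [simplify]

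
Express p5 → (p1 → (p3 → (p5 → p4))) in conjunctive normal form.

p5 → (p1 → (p3 → (p5 → p4)))
≡ ¬p5 ∨ (p1 → (p3 → (p5 → p4)))   [eliminate →]
≡ ¬p5 ∨ ¬p1 ∨ (p3 → (p5 → p4))   [eliminate →]
≡ ¬p5 ∨ ¬p1 ∨ ¬p3 ∨ (p5 → p4)   [eliminate →]
≡ ¬p5 ∨ ¬p1 ∨ ¬p3 ∨ ¬p5 ∨ p4   [eliminate →]
≡ ¬p5 ∨ ¬p1 ∨ ¬p3 ∨ p4   [simplify]

¬p5 ∨ ¬p1 ∨ ¬p3 ∨ p4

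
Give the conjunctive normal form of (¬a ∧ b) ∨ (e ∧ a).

(¬a ∧ b) ∨ (e ∧ a)
⇔ (¬a ∨ e) ∧ (¬a ∨ a) ∧ (b ∨ e) ∧ (b ∨ a)   [distribute ∨ over ∧]
⇔ (¬a ∨ e) ∧ (b ∨ e) ∧ (b ∨ a)   [simplify]

(¬a ∨ e) ∧ (b ∨ e) ∧ (b ∨ a)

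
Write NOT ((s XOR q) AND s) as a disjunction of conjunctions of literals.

NOT ((s XOR q) AND s)
⇔ NOT (((s AND NOT q) OR (NOT s AND q)) AND s)   [expand XOR]
⇔ NOT ((s AND NOT q) OR (NOT s AND q)) OR NOT s   [De Morgan]
⇔ (NOT (s AND NOT q) AND NOT (NOT s AND q)) OR NOT s   [De Morgan]
⇔ ((NOT s OR NOT NOT q) AND NOT (NOT s AND q)) OR NOT s   [De Morgan]
⇔ ((NOT s OR q) AND NOT (NOT s AND q)) OR NOT s   [double negation]
⇔ ((NOT s OR q) AND (NOT NOT s OR NOT q)) OR NOT s   [De Morgan]
⇔ ((NOT s OR q) AND (s OR NOT q)) OR NOT s   [double negation]
⇔ (NOT s AND s) OR (NOT s AND NOT q) OR (q AND s) OR (q AND NOT q) OR NOT s   [distribute AND over OR]
⇔ (q AND s) OR NOT s   [simplify]

(q AND s) OR NOT s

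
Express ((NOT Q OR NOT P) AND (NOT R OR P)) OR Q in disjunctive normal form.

(NOT Q AND NOT R) OR (NOT Q AND P) OR (NOT P AND NOT R) OR Q

((NOT Q OR NOT P) AND (NOT R OR P)) OR Q
= (NOT Q AND NOT R) OR (NOT Q AND P) OR (NOT P AND NOT R) OR (NOT P AND P) OR Q   — distribute AND over OR
= (NOT Q AND NOT R) OR (NOT Q AND P) OR (NOT P AND NOT R) OR Q   — simplify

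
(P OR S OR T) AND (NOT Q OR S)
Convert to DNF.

(P OR S OR T) AND (NOT Q OR S)
≡ (P AND NOT Q) OR (P AND S) OR (S AND NOT Q) OR (S AND S) OR (T AND NOT Q) OR (T AND S)   [distribute AND over OR]
≡ (P AND NOT Q) OR S OR (T AND NOT Q)   [simplify]

(P AND NOT Q) OR S OR (T AND NOT Q)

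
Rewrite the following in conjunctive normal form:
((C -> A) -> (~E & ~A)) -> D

(~C | A | D) & (E | A | D)

((C -> A) -> (~E & ~A)) -> D
⇔ ~((C -> A) -> (~E & ~A)) | D
⇔ ~(~(C -> A) | (~E & ~A)) | D
⇔ ~(~(~C | A) | (~E & ~A)) | D
⇔ (~~(~C | A) & ~(~E & ~A)) | D
⇔ ((~C | A) & ~(~E & ~A)) | D
⇔ ((~C | A) & (~~E | ~~A)) | D
⇔ ((~C | A) & (E | ~~A)) | D
⇔ ((~C | A) & (E | A)) | D
⇔ (~C | A | D) & (E | A | D)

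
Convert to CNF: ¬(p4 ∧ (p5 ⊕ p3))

¬(p4 ∧ (p5 ⊕ p3))
≡ ¬(p4 ∧ (p5 ∨ p3) ∧ ¬(p5 ∧ p3))   [expand ⊕]
≡ ¬p4 ∨ ¬(p5 ∨ p3) ∨ ¬¬(p5 ∧ p3)   [De Morgan]
≡ ¬p4 ∨ (¬p5 ∧ ¬p3) ∨ ¬¬(p5 ∧ p3)   [De Morgan]
≡ ¬p4 ∨ (¬p5 ∧ ¬p3) ∨ (p5 ∧ p3)   [double negation]
≡ (¬p4 ∨ ¬p5 ∨ p5) ∧ (¬p4 ∨ ¬p5 ∨ p3) ∧ (¬p4 ∨ ¬p3 ∨ p5) ∧ (¬p4 ∨ ¬p3 ∨ p3)   [distribute ∨ over ∧]
≡ (¬p4 ∨ ¬p5 ∨ p3) ∧ (¬p4 ∨ ¬p3 ∨ p5)   [simplify]

(¬p4 ∨ ¬p5 ∨ p3) ∧ (¬p4 ∨ ¬p3 ∨ p5)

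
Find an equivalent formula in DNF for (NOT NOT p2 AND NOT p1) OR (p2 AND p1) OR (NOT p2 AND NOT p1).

(p2 AND NOT p1) OR (p2 AND p1) OR (NOT p2 AND NOT p1)

(NOT NOT p2 AND NOT p1) OR (p2 AND p1) OR (NOT p2 AND NOT p1)
= (p2 AND NOT p1) OR (p2 AND p1) OR (NOT p2 AND NOT p1)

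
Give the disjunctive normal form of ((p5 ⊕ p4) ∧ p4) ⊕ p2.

(¬p5 ∧ p4 ∧ ¬p2) ∨ (p4 ∧ p5 ∧ p2) ∨ (¬p4 ∧ p2)

((p5 ⊕ p4) ∧ p4) ⊕ p2
≡ ((p5 ⊕ p4) ∧ p4 ∧ ¬p2) ∨ (¬((p5 ⊕ p4) ∧ p4) ∧ p2)
≡ (((p5 ∧ ¬p4) ∨ (¬p5 ∧ p4)) ∧ p4 ∧ ¬p2) ∨ (¬((p5 ⊕ p4) ∧ p4) ∧ p2)
≡ (((p5 ∧ ¬p4) ∨ (¬p5 ∧ p4)) ∧ p4 ∧ ¬p2) ∨ (¬(((p5 ∧ ¬p4) ∨ (¬p5 ∧ p4)) ∧ p4) ∧ p2)
≡ (((p5 ∧ ¬p4) ∨ (¬p5 ∧ p4)) ∧ p4 ∧ ¬p2) ∨ ((¬((p5 ∧ ¬p4) ∨ (¬p5 ∧ p4)) ∨ ¬p4) ∧ p2)
≡ (((p5 ∧ ¬p4) ∨ (¬p5 ∧ p4)) ∧ p4 ∧ ¬p2) ∨ (((¬(p5 ∧ ¬p4) ∧ ¬(¬p5 ∧ p4)) ∨ ¬p4) ∧ p2)
≡ (((p5 ∧ ¬p4) ∨ (¬p5 ∧ p4)) ∧ p4 ∧ ¬p2) ∨ ((((¬p5 ∨ ¬¬p4) ∧ ¬(¬p5 ∧ p4)) ∨ ¬p4) ∧ p2)
≡ (((p5 ∧ ¬p4) ∨ (¬p5 ∧ p4)) ∧ p4 ∧ ¬p2) ∨ ((((¬p5 ∨ p4) ∧ ¬(¬p5 ∧ p4)) ∨ ¬p4) ∧ p2)
≡ (((p5 ∧ ¬p4) ∨ (¬p5 ∧ p4)) ∧ p4 ∧ ¬p2) ∨ ((((¬p5 ∨ p4) ∧ (¬¬p5 ∨ ¬p4)) ∨ ¬p4) ∧ p2)
≡ (((p5 ∧ ¬p4) ∨ (¬p5 ∧ p4)) ∧ p4 ∧ ¬p2) ∨ ((((¬p5 ∨ p4) ∧ (p5 ∨ ¬p4)) ∨ ¬p4) ∧ p2)
≡ (p5 ∧ ¬p4 ∧ p4 ∧ ¬p2) ∨ (¬p5 ∧ p4 ∧ p4 ∧ ¬p2) ∨ (¬p5 ∧ p5 ∧ p2) ∨ (¬p5 ∧ ¬p4 ∧ p2) ∨ (p4 ∧ p5 ∧ p2) ∨ (p4 ∧ ¬p4 ∧ p2) ∨ (¬p4 ∧ p2)
≡ (¬p5 ∧ p4 ∧ ¬p2) ∨ (p4 ∧ p5 ∧ p2) ∨ (¬p4 ∧ p2)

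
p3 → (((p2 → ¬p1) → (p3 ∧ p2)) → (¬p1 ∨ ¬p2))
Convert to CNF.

p3 → (((p2 → ¬p1) → (p3 ∧ p2)) → (¬p1 ∨ ¬p2))
⇔ ¬p3 ∨ (((p2 → ¬p1) → (p3 ∧ p2)) → (¬p1 ∨ ¬p2))   (eliminate →)
⇔ ¬p3 ∨ ¬((p2 → ¬p1) → (p3 ∧ p2)) ∨ ¬p1 ∨ ¬p2   (eliminate →)
⇔ ¬p3 ∨ ¬(¬(p2 → ¬p1) ∨ (p3 ∧ p2)) ∨ ¬p1 ∨ ¬p2   (eliminate →)
⇔ ¬p3 ∨ ¬(¬(¬p2 ∨ ¬p1) ∨ (p3 ∧ p2)) ∨ ¬p1 ∨ ¬p2   (eliminate →)
⇔ ¬p3 ∨ (¬¬(¬p2 ∨ ¬p1) ∧ ¬(p3 ∧ p2)) ∨ ¬p1 ∨ ¬p2   (De Morgan)
⇔ ¬p3 ∨ ((¬p2 ∨ ¬p1) ∧ ¬(p3 ∧ p2)) ∨ ¬p1 ∨ ¬p2   (double negation)
⇔ ¬p3 ∨ ((¬p2 ∨ ¬p1) ∧ (¬p3 ∨ ¬p2)) ∨ ¬p1 ∨ ¬p2   (De Morgan)
⇔ (¬p3 ∨ ¬p2 ∨ ¬p1 ∨ ¬p1 ∨ ¬p2) ∧ (¬p3 ∨ ¬p3 ∨ ¬p2 ∨ ¬p1 ∨ ¬p2)   (distribute ∨ over ∧)
⇔ ¬p3 ∨ ¬p2 ∨ ¬p1   (simplify)

¬p3 ∨ ¬p2 ∨ ¬p1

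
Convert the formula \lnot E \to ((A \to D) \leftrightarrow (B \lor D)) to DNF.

E \lor (A \land \lnot D \land \lnot B) \lor (B \land \lnot A) \lor D

\lnot E \to ((A \to D) \leftrightarrow (B \lor D))
= \lnot \lnot E \lor ((A \to D) \leftrightarrow (B \lor D))   [eliminate \to]
= \lnot \lnot E \lor (((A \to D) \to (B \lor D)) \land ((B \lor D) \to (A \to D)))   [eliminate \leftrightarrow]
= \lnot \lnot E \lor ((\lnot (A \to D) \lor B \lor D) \land ((B \lor D) \to (A \to D)))   [eliminate \to]
= \lnot \lnot E \lor ((\lnot (\lnot A \lor D) \lor B \lor D) \land ((B \lor D) \to (A \to D)))   [eliminate \to]
= \lnot \lnot E \lor ((\lnot (\lnot A \lor D) \lor B \lor D) \land (\lnot (B \lor D) \lor (A \to D)))   [eliminate \to]
= \lnot \lnot E \lor ((\lnot (\lnot A \lor D) \lor B \lor D) \land (\lnot (B \lor D) \lor \lnot A \lor D))   [eliminate \to]
= E \lor ((\lnot (\lnot A \lor D) \lor B \lor D) \land (\lnot (B \lor D) \lor \lnot A \lor D))   [double negation]
= E \lor (((\lnot \lnot A \land \lnot D) \lor B \lor D) \land (\lnot (B \lor D) \lor \lnot A \lor D))   [De Morgan]
= E \lor (((A \land \lnot D) \lor B \lor D) \land (\lnot (B \lor D) \lor \lnot A \lor D))   [double negation]
= E \lor (((A \land \lnot D) \lor B \lor D) \land ((\lnot B \land \lnot D) \lor \lnot A \lor D))   [De Morgan]
= E \lor (A \land \lnot D \land \lnot B \land \lnot D) \lor (A \land \lnot D \land \lnot A) \lor (A \land \lnot D \land D) \lor (B \land \lnot B \land \lnot D) \lor (B \land \lnot A) \lor (B \land D) \lor (D \land \lnot B \land \lnot D) \lor (D \land \lnot A) \lor (D \land D)   [distribute \land over \lor]
= E \lor (A \land \lnot D \land \lnot B) \lor (B \land \lnot A) \lor D   [simplify]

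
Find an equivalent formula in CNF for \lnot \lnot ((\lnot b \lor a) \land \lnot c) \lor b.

\lnot c \lor b

\lnot \lnot ((\lnot b \lor a) \land \lnot c) \lor b
≡ (\lnot b \lor a) \land \lnot c \lor b   — double negation
≡ (\lnot b \lor a \lor b) \land (\lnot c \lor b)   — distribute \lor over \land
≡ \lnot c \lor b   — simplify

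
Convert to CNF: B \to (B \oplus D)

B \to (B \oplus D)
= \lnot B \lor (B \oplus D)   — eliminate \to
= \lnot B \lor ((B \lor D) \land \lnot (B \land D))   — expand \oplus
= \lnot B \lor ((B \lor D) \land (\lnot B \lor \lnot D))   — De Morgan
= (\lnot B \lor B \lor D) \land (\lnot B \lor \lnot B \lor \lnot D)   — distribute \lor over \land
= \lnot B \lor \lnot D   — simplify

\lnot B \lor \lnot D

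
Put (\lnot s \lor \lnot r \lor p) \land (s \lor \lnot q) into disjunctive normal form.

(\lnot s \land \lnot q) \lor (\lnot r \land s) \lor (\lnot r \land \lnot q) \lor (p \land s) \lor (p \land \lnot q)

(\lnot s \lor \lnot r \lor p) \land (s \lor \lnot q)
= (\lnot s \land s) \lor (\lnot s \land \lnot q) \lor (\lnot r \land s) \lor (\lnot r \land \lnot q) \lor (p \land s) \lor (p \land \lnot q)   (distribute \land over \lor)
= (\lnot s \land \lnot q) \lor (\lnot r \land s) \lor (\lnot r \land \lnot q) \lor (p \land s) \lor (p \land \lnot q)   (simplify)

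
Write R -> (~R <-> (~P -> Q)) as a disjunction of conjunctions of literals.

R -> (~R <-> (~P -> Q))
= ~R | (~R <-> (~P -> Q))   [eliminate ->]
= ~R | ((~R -> (~P -> Q)) & ((~P -> Q) -> ~R))   [eliminate <->]
= ~R | ((~~R | (~P -> Q)) & ((~P -> Q) -> ~R))   [eliminate ->]
= ~R | ((~~R | ~~P | Q) & ((~P -> Q) -> ~R))   [eliminate ->]
= ~R | ((~~R | ~~P | Q) & (~(~P -> Q) | ~R))   [eliminate ->]
= ~R | ((~~R | ~~P | Q) & (~(~~P | Q) | ~R))   [eliminate ->]
= ~R | ((R | ~~P | Q) & (~(~~P | Q) | ~R))   [double negation]
= ~R | ((R | P | Q) & (~(~~P | Q) | ~R))   [double negation]
= ~R | ((R | P | Q) & ((~~~P & ~Q) | ~R))   [De Morgan]
= ~R | ((R | P | Q) & ((~P & ~Q) | ~R))   [double negation]
= ~R | (R & ~P & ~Q) | (R & ~R) | (P & ~P & ~Q) | (P & ~R) | (Q & ~P & ~Q) | (Q & ~R)   [distribute & over |]
= ~R | (R & ~P & ~Q)   [simplify]

~R | (R & ~P & ~Q)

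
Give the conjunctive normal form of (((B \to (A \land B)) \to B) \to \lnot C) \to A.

(B \lor A) \land (C \lor A)

(((B \to (A \land B)) \to B) \to \lnot C) \to A
≡ \lnot (((B \to (A \land B)) \to B) \to \lnot C) \lor A   (eliminate \to)
≡ \lnot (\lnot ((B \to (A \land B)) \to B) \lor \lnot C) \lor A   (eliminate \to)
≡ \lnot (\lnot (\lnot (B \to (A \land B)) \lor B) \lor \lnot C) \lor A   (eliminate \to)
≡ \lnot (\lnot (\lnot (\lnot B \lor (A \land B)) \lor B) \lor \lnot C) \lor A   (eliminate \to)
≡ (\lnot \lnot (\lnot (\lnot B \lor (A \land B)) \lor B) \land \lnot \lnot C) \lor A   (De Morgan)
≡ ((\lnot (\lnot B \lor (A \land B)) \lor B) \land \lnot \lnot C) \lor A   (double negation)
≡ (((\lnot \lnot B \land \lnot (A \land B)) \lor B) \land \lnot \lnot C) \lor A   (De Morgan)
≡ (((B \land \lnot (A \land B)) \lor B) \land \lnot \lnot C) \lor A   (double negation)
≡ (((B \land (\lnot A \lor \lnot B)) \lor B) \land \lnot \lnot C) \lor A   (De Morgan)
≡ (((B \land (\lnot A \lor \lnot B)) \lor B) \land C) \lor A   (double negation)
≡ (B \lor B \lor A) \land (\lnot A \lor \lnot B \lor B \lor A) \land (C \lor A)   (distribute \lor over \land)
≡ (B \lor A) \land (C \lor A)   (simplify)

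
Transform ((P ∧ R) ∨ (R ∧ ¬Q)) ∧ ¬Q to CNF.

R ∧ ¬Q

((P ∧ R) ∨ (R ∧ ¬Q)) ∧ ¬Q
⇔ (P ∨ R) ∧ (P ∨ ¬Q) ∧ (R ∨ R) ∧ (R ∨ ¬Q) ∧ ¬Q   [distribute ∨ over ∧]
⇔ R ∧ ¬Q   [simplify]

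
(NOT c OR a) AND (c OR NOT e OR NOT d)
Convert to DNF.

(NOT c OR a) AND (c OR NOT e OR NOT d)
≡ (NOT c AND c) OR (NOT c AND NOT e) OR (NOT c AND NOT d) OR (a AND c) OR (a AND NOT e) OR (a AND NOT d)   — distribute AND over OR
≡ (NOT c AND NOT e) OR (NOT c AND NOT d) OR (a AND c) OR (a AND NOT e) OR (a AND NOT d)   — simplify

(NOT c AND NOT e) OR (NOT c AND NOT d) OR (a AND c) OR (a AND NOT e) OR (a AND NOT d)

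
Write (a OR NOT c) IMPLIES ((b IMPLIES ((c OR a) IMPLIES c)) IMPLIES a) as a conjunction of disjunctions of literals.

c OR a

(a OR NOT c) IMPLIES ((b IMPLIES ((c OR a) IMPLIES c)) IMPLIES a)
= NOT (a OR NOT c) OR ((b IMPLIES ((c OR a) IMPLIES c)) IMPLIES a)   [eliminate IMPLIES]
= NOT (a OR NOT c) OR NOT (b IMPLIES ((c OR a) IMPLIES c)) OR a   [eliminate IMPLIES]
= NOT (a OR NOT c) OR NOT (NOT b OR ((c OR a) IMPLIES c)) OR a   [eliminate IMPLIES]
= NOT (a OR NOT c) OR NOT (NOT b OR NOT (c OR a) OR c) OR a   [eliminate IMPLIES]
= (NOT a AND NOT NOT c) OR NOT (NOT b OR NOT (c OR a) OR c) OR a   [De Morgan]
= (NOT a AND c) OR NOT (NOT b OR NOT (c OR a) OR c) OR a   [double negation]
= (NOT a AND c) OR (NOT NOT b AND NOT NOT (c OR a) AND NOT c) OR a   [De Morgan]
= (NOT a AND c) OR (b AND NOT NOT (c OR a) AND NOT c) OR a   [double negation]
= (NOT a AND c) OR (b AND (c OR a) AND NOT c) OR a   [double negation]
= (NOT a OR b OR a) AND (NOT a OR c OR a OR a) AND (NOT a OR NOT c OR a) AND (c OR b OR a) AND (c OR c OR a OR a) AND (c OR NOT c OR a)   [distribute OR over AND]
= c OR a   [simplify]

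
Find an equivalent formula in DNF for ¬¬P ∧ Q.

P ∧ Q

¬¬P ∧ Q
≡ P ∧ Q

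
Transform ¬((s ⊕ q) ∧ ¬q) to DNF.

¬((s ⊕ q) ∧ ¬q)
≡ ¬(((s ∧ ¬q) ∨ (¬s ∧ q)) ∧ ¬q)   [expand ⊕]
≡ ¬((s ∧ ¬q) ∨ (¬s ∧ q)) ∨ ¬¬q   [De Morgan]
≡ (¬(s ∧ ¬q) ∧ ¬(¬s ∧ q)) ∨ ¬¬q   [De Morgan]
≡ ((¬s ∨ ¬¬q) ∧ ¬(¬s ∧ q)) ∨ ¬¬q   [De Morgan]
≡ ((¬s ∨ q) ∧ ¬(¬s ∧ q)) ∨ ¬¬q   [double negation]
≡ ((¬s ∨ q) ∧ (¬¬s ∨ ¬q)) ∨ ¬¬q   [De Morgan]
≡ ((¬s ∨ q) ∧ (s ∨ ¬q)) ∨ ¬¬q   [double negation]
≡ ((¬s ∨ q) ∧ (s ∨ ¬q)) ∨ q   [double negation]
≡ (¬s ∧ s) ∨ (¬s ∧ ¬q) ∨ (q ∧ s) ∨ (q ∧ ¬q) ∨ q   [distribute ∧ over ∨]
≡ (¬s ∧ ¬q) ∨ q   [simplify]

(¬s ∧ ¬q) ∨ q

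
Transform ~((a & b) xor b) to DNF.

~((a & b) xor b)
⇔ ~((a & b & ~b) | (~(a & b) & b))   (expand xor)
⇔ ~(a & b & ~b) & ~(~(a & b) & b)   (De Morgan)
⇔ (~a | ~b | ~~b) & ~(~(a & b) & b)   (De Morgan)
⇔ (~a | ~b | b) & ~(~(a & b) & b)   (double negation)
⇔ (~a | ~b | b) & (~~(a & b) | ~b)   (De Morgan)
⇔ (~a | ~b | b) & ((a & b) | ~b)   (double negation)
⇔ (~a & a & b) | (~a & ~b) | (~b & a & b) | (~b & ~b) | (b & a & b) | (b & ~b)   (distribute & over |)
⇔ ~b | (b & a)   (simplify)

~b | (b & a)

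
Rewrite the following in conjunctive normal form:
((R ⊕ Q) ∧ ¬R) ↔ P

((R ⊕ Q) ∧ ¬R) ↔ P
= (((R ⊕ Q) ∧ ¬R) → P) ∧ (P → ((R ⊕ Q) ∧ ¬R))   [eliminate ↔]
= (¬((R ⊕ Q) ∧ ¬R) ∨ P) ∧ (P → ((R ⊕ Q) ∧ ¬R))   [eliminate →]
= (¬((R ∨ Q) ∧ ¬(R ∧ Q) ∧ ¬R) ∨ P) ∧ (P → ((R ⊕ Q) ∧ ¬R))   [expand ⊕]
= (¬((R ∨ Q) ∧ ¬(R ∧ Q) ∧ ¬R) ∨ P) ∧ (¬P ∨ ((R ⊕ Q) ∧ ¬R))   [eliminate →]
= (¬((R ∨ Q) ∧ ¬(R ∧ Q) ∧ ¬R) ∨ P) ∧ (¬P ∨ ((R ∨ Q) ∧ ¬(R ∧ Q) ∧ ¬R))   [expand ⊕]
= (¬(R ∨ Q) ∨ ¬¬(R ∧ Q) ∨ ¬¬R ∨ P) ∧ (¬P ∨ ((R ∨ Q) ∧ ¬(R ∧ Q) ∧ ¬R))   [De Morgan]
= ((¬R ∧ ¬Q) ∨ ¬¬(R ∧ Q) ∨ ¬¬R ∨ P) ∧ (¬P ∨ ((R ∨ Q) ∧ ¬(R ∧ Q) ∧ ¬R))   [De Morgan]
= ((¬R ∧ ¬Q) ∨ (R ∧ Q) ∨ ¬¬R ∨ P) ∧ (¬P ∨ ((R ∨ Q) ∧ ¬(R ∧ Q) ∧ ¬R))   [double negation]
= ((¬R ∧ ¬Q) ∨ (R ∧ Q) ∨ R ∨ P) ∧ (¬P ∨ ((R ∨ Q) ∧ ¬(R ∧ Q) ∧ ¬R))   [double negation]
= ((¬R ∧ ¬Q) ∨ (R ∧ Q) ∨ R ∨ P) ∧ (¬P ∨ ((R ∨ Q) ∧ (¬R ∨ ¬Q) ∧ ¬R))   [De Morgan]
= (¬R ∨ R ∨ R ∨ P) ∧ (¬R ∨ Q ∨ R ∨ P) ∧ (¬Q ∨ R ∨ R ∨ P) ∧ (¬Q ∨ Q ∨ R ∨ P) ∧ (¬P ∨ R ∨ Q) ∧ (¬P ∨ ¬R ∨ ¬Q) ∧ (¬P ∨ ¬R)   [distribute ∨ over ∧]
= (¬Q ∨ R ∨ P) ∧ (¬P ∨ R ∨ Q) ∧ (¬P ∨ ¬R)   [simplify]

(¬Q ∨ R ∨ P) ∧ (¬P ∨ R ∨ Q) ∧ (¬P ∨ ¬R)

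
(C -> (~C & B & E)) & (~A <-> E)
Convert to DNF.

(~C & A & ~E) | (~C & E & ~A)

(C -> (~C & B & E)) & (~A <-> E)
≡ (~C | (~C & B & E)) & (~A <-> E)   — eliminate ->
≡ (~C | (~C & B & E)) & (~A -> E) & (E -> ~A)   — eliminate <->
≡ (~C | (~C & B & E)) & (~~A | E) & (E -> ~A)   — eliminate ->
≡ (~C | (~C & B & E)) & (~~A | E) & (~E | ~A)   — eliminate ->
≡ (~C | (~C & B & E)) & (A | E) & (~E | ~A)   — double negation
≡ (~C & A & ~E) | (~C & A & ~A) | (~C & E & ~E) | (~C & E & ~A) | (~C & B & E & A & ~E) | (~C & B & E & A & ~A) | (~C & B & E & E & ~E) | (~C & B & E & E & ~A)   — distribute & over |
≡ (~C & A & ~E) | (~C & E & ~A)   — simplify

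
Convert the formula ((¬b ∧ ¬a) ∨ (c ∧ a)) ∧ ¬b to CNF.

((¬b ∧ ¬a) ∨ (c ∧ a)) ∧ ¬b
≡ (¬b ∨ c) ∧ (¬b ∨ a) ∧ (¬a ∨ c) ∧ (¬a ∨ a) ∧ ¬b
≡ (¬a ∨ c) ∧ ¬b

(¬a ∨ c) ∧ ¬b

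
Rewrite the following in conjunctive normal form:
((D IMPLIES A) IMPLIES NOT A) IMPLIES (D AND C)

((D IMPLIES A) IMPLIES NOT A) IMPLIES (D AND C)
≡ NOT ((D IMPLIES A) IMPLIES NOT A) OR (D AND C)   [eliminate IMPLIES]
≡ NOT (NOT (D IMPLIES A) OR NOT A) OR (D AND C)   [eliminate IMPLIES]
≡ NOT (NOT (NOT D OR A) OR NOT A) OR (D AND C)   [eliminate IMPLIES]
≡ (NOT NOT (NOT D OR A) AND NOT NOT A) OR (D AND C)   [De Morgan]
≡ ((NOT D OR A) AND NOT NOT A) OR (D AND C)   [double negation]
≡ ((NOT D OR A) AND A) OR (D AND C)   [double negation]
≡ (NOT D OR A OR D) AND (NOT D OR A OR C) AND (A OR D) AND (A OR C)   [distribute OR over AND]
≡ (A OR D) AND (A OR C)   [simplify]

(A OR D) AND (A OR C)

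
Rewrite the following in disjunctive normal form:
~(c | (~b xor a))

(~c & b & ~a) | (~c & a & ~b)

~(c | (~b xor a))
≡ ~(c | (~b & ~a) | (~~b & a))   [expand xor]
≡ ~c & ~(~b & ~a) & ~(~~b & a)   [De Morgan]
≡ ~c & (~~b | ~~a) & ~(~~b & a)   [De Morgan]
≡ ~c & (b | ~~a) & ~(~~b & a)   [double negation]
≡ ~c & (b | a) & ~(~~b & a)   [double negation]
≡ ~c & (b | a) & (~~~b | ~a)   [De Morgan]
≡ ~c & (b | a) & (~b | ~a)   [double negation]
≡ (~c & b & ~b) | (~c & b & ~a) | (~c & a & ~b) | (~c & a & ~a)   [distribute & over |]
≡ (~c & b & ~a) | (~c & a & ~b)   [simplify]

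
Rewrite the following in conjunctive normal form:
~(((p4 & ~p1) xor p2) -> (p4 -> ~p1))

(~p1 | p2) & p4 & p1

~(((p4 & ~p1) xor p2) -> (p4 -> ~p1))
≡ ~(~((p4 & ~p1) xor p2) | (p4 -> ~p1))   — eliminate ->
≡ ~(~(((p4 & ~p1) | p2) & ~(p4 & ~p1 & p2)) | (p4 -> ~p1))   — expand xor
≡ ~(~(((p4 & ~p1) | p2) & ~(p4 & ~p1 & p2)) | ~p4 | ~p1)   — eliminate ->
≡ ~~(((p4 & ~p1) | p2) & ~(p4 & ~p1 & p2)) & ~~p4 & ~~p1   — De Morgan
≡ ((p4 & ~p1) | p2) & ~(p4 & ~p1 & p2) & ~~p4 & ~~p1   — double negation
≡ ((p4 & ~p1) | p2) & (~p4 | ~~p1 | ~p2) & ~~p4 & ~~p1   — De Morgan
≡ ((p4 & ~p1) | p2) & (~p4 | p1 | ~p2) & ~~p4 & ~~p1   — double negation
≡ ((p4 & ~p1) | p2) & (~p4 | p1 | ~p2) & p4 & ~~p1   — double negation
≡ ((p4 & ~p1) | p2) & (~p4 | p1 | ~p2) & p4 & p1   — double negation
≡ (p4 | p2) & (~p1 | p2) & (~p4 | p1 | ~p2) & p4 & p1   — distribute | over &
≡ (~p1 | p2) & p4 & p1   — simplify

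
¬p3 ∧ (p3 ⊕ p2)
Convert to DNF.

¬p3 ∧ (p3 ⊕ p2)
⇔ ¬p3 ∧ ((p3 ∧ ¬p2) ∨ (¬p3 ∧ p2))
⇔ (¬p3 ∧ p3 ∧ ¬p2) ∨ (¬p3 ∧ ¬p3 ∧ p2)
⇔ ¬p3 ∧ p2

¬p3 ∧ p2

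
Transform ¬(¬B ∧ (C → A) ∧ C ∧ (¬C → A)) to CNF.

¬(¬B ∧ (C → A) ∧ C ∧ (¬C → A))
⇔ ¬(¬B ∧ (¬C ∨ A) ∧ C ∧ (¬C → A))
⇔ ¬(¬B ∧ (¬C ∨ A) ∧ C ∧ (¬¬C ∨ A))
⇔ ¬¬B ∨ ¬(¬C ∨ A) ∨ ¬C ∨ ¬(¬¬C ∨ A)
⇔ B ∨ ¬(¬C ∨ A) ∨ ¬C ∨ ¬(¬¬C ∨ A)
⇔ B ∨ (¬¬C ∧ ¬A) ∨ ¬C ∨ ¬(¬¬C ∨ A)
⇔ B ∨ (C ∧ ¬A) ∨ ¬C ∨ ¬(¬¬C ∨ A)
⇔ B ∨ (C ∧ ¬A) ∨ ¬C ∨ (¬¬¬C ∧ ¬A)
⇔ B ∨ (C ∧ ¬A) ∨ ¬C ∨ (¬C ∧ ¬A)
⇔ (B ∨ C ∨ ¬C ∨ ¬C) ∧ (B ∨ C ∨ ¬C ∨ ¬A) ∧ (B ∨ ¬A ∨ ¬C ∨ ¬C) ∧ (B ∨ ¬A ∨ ¬C ∨ ¬A)
⇔ B ∨ ¬A ∨ ¬C

B ∨ ¬A ∨ ¬C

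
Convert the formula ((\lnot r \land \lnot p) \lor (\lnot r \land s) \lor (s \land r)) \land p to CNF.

((\lnot r \land \lnot p) \lor (\lnot r \land s) \lor (s \land r)) \land p
≡ (\lnot r \lor \lnot r \lor s) \land (\lnot r \lor \lnot r \lor r) \land (\lnot r \lor s \lor s) \land (\lnot r \lor s \lor r) \land (\lnot p \lor \lnot r \lor s) \land (\lnot p \lor \lnot r \lor r) \land (\lnot p \lor s \lor s) \land (\lnot p \lor s \lor r) \land p   (distribute \lor over \land)
≡ (\lnot r \lor s) \land (\lnot p \lor s) \land p   (simplify)

(\lnot r \lor s) \land (\lnot p \lor s) \land p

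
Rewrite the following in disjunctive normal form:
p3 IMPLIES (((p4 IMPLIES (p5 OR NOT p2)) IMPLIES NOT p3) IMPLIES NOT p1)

NOT p3 OR (NOT p4 AND p3) OR (p5 AND p3) OR (NOT p2 AND p3) OR NOT p1

p3 IMPLIES (((p4 IMPLIES (p5 OR NOT p2)) IMPLIES NOT p3) IMPLIES NOT p1)
≡ NOT p3 OR (((p4 IMPLIES (p5 OR NOT p2)) IMPLIES NOT p3) IMPLIES NOT p1)   — eliminate IMPLIES
≡ NOT p3 OR NOT ((p4 IMPLIES (p5 OR NOT p2)) IMPLIES NOT p3) OR NOT p1   — eliminate IMPLIES
≡ NOT p3 OR NOT (NOT (p4 IMPLIES (p5 OR NOT p2)) OR NOT p3) OR NOT p1   — eliminate IMPLIES
≡ NOT p3 OR NOT (NOT (NOT p4 OR p5 OR NOT p2) OR NOT p3) OR NOT p1   — eliminate IMPLIES
≡ NOT p3 OR (NOT NOT (NOT p4 OR p5 OR NOT p2) AND NOT NOT p3) OR NOT p1   — De Morgan
≡ NOT p3 OR ((NOT p4 OR p5 OR NOT p2) AND NOT NOT p3) OR NOT p1   — double negation
≡ NOT p3 OR ((NOT p4 OR p5 OR NOT p2) AND p3) OR NOT p1   — double negation
≡ NOT p3 OR (NOT p4 AND p3) OR (p5 AND p3) OR (NOT p2 AND p3) OR NOT p1   — distribute AND over OR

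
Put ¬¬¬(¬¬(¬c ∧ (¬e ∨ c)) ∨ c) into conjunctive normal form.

¬¬¬(¬¬(¬c ∧ (¬e ∨ c)) ∨ c)
≡ ¬(¬¬(¬c ∧ (¬e ∨ c)) ∨ c)   — double negation
≡ ¬¬¬(¬c ∧ (¬e ∨ c)) ∧ ¬c   — De Morgan
≡ ¬(¬c ∧ (¬e ∨ c)) ∧ ¬c   — double negation
≡ (¬¬c ∨ ¬(¬e ∨ c)) ∧ ¬c   — De Morgan
≡ (c ∨ ¬(¬e ∨ c)) ∧ ¬c   — double negation
≡ (c ∨ (¬¬e ∧ ¬c)) ∧ ¬c   — De Morgan
≡ (c ∨ (e ∧ ¬c)) ∧ ¬c   — double negation
≡ (c ∨ e) ∧ (c ∨ ¬c) ∧ ¬c   — distribute ∨ over ∧
≡ (c ∨ e) ∧ ¬c   — simplify

(c ∨ e) ∧ ¬c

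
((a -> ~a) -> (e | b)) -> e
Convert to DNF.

((a -> ~a) -> (e | b)) -> e
⇔ ~((a -> ~a) -> (e | b)) | e   [eliminate ->]
⇔ ~(~(a -> ~a) | e | b) | e   [eliminate ->]
⇔ ~(~(~a | ~a) | e | b) | e   [eliminate ->]
⇔ (~~(~a | ~a) & ~e & ~b) | e   [De Morgan]
⇔ ((~a | ~a) & ~e & ~b) | e   [double negation]
⇔ (~a & ~e & ~b) | (~a & ~e & ~b) | e   [distribute & over |]
⇔ (~a & ~e & ~b) | e   [simplify]

(~a & ~e & ~b) | e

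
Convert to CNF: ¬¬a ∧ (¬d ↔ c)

a ∧ (d ∨ c) ∧ (¬c ∨ ¬d)

¬¬a ∧ (¬d ↔ c)
≡ ¬¬a ∧ (¬d → c) ∧ (c → ¬d)   [eliminate ↔]
≡ ¬¬a ∧ (¬¬d ∨ c) ∧ (c → ¬d)   [eliminate →]
≡ ¬¬a ∧ (¬¬d ∨ c) ∧ (¬c ∨ ¬d)   [eliminate →]
≡ a ∧ (¬¬d ∨ c) ∧ (¬c ∨ ¬d)   [double negation]
≡ a ∧ (d ∨ c) ∧ (¬c ∨ ¬d)   [double negation]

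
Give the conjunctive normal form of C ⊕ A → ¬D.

(¬C ∨ A ∨ ¬D) ∧ (¬A ∨ C ∨ ¬D)

C ⊕ A → ¬D
≡ ¬(C ⊕ A) ∨ ¬D   (eliminate →)
≡ ¬((C ∨ A) ∧ ¬(C ∧ A)) ∨ ¬D   (expand ⊕)
≡ ¬(C ∨ A) ∨ ¬¬(C ∧ A) ∨ ¬D   (De Morgan)
≡ ¬C ∧ ¬A ∨ ¬¬(C ∧ A) ∨ ¬D   (De Morgan)
≡ ¬C ∧ ¬A ∨ C ∧ A ∨ ¬D   (double negation)
≡ (¬C ∨ C ∨ ¬D) ∧ (¬C ∨ A ∨ ¬D) ∧ (¬A ∨ C ∨ ¬D) ∧ (¬A ∨ A ∨ ¬D)   (distribute ∨ over ∧)
≡ (¬C ∨ A ∨ ¬D) ∧ (¬A ∨ C ∨ ¬D)   (simplify)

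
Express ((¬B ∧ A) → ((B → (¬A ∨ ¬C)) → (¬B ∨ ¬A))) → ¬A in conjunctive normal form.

(¬B ∨ ¬A) ∧ (B ∨ ¬A)

((¬B ∧ A) → ((B → (¬A ∨ ¬C)) → (¬B ∨ ¬A))) → ¬A
⇔ ¬((¬B ∧ A) → ((B → (¬A ∨ ¬C)) → (¬B ∨ ¬A))) ∨ ¬A   — eliminate →
⇔ ¬(¬(¬B ∧ A) ∨ ((B → (¬A ∨ ¬C)) → (¬B ∨ ¬A))) ∨ ¬A   — eliminate →
⇔ ¬(¬(¬B ∧ A) ∨ ¬(B → (¬A ∨ ¬C)) ∨ ¬B ∨ ¬A) ∨ ¬A   — eliminate →
⇔ ¬(¬(¬B ∧ A) ∨ ¬(¬B ∨ ¬A ∨ ¬C) ∨ ¬B ∨ ¬A) ∨ ¬A   — eliminate →
⇔ (¬¬(¬B ∧ A) ∧ ¬¬(¬B ∨ ¬A ∨ ¬C) ∧ ¬¬B ∧ ¬¬A) ∨ ¬A   — De Morgan
⇔ (¬B ∧ A ∧ ¬¬(¬B ∨ ¬A ∨ ¬C) ∧ ¬¬B ∧ ¬¬A) ∨ ¬A   — double negation
⇔ (¬B ∧ A ∧ (¬B ∨ ¬A ∨ ¬C) ∧ ¬¬B ∧ ¬¬A) ∨ ¬A   — double negation
⇔ (¬B ∧ A ∧ (¬B ∨ ¬A ∨ ¬C) ∧ B ∧ ¬¬A) ∨ ¬A   — double negation
⇔ (¬B ∧ A ∧ (¬B ∨ ¬A ∨ ¬C) ∧ B ∧ A) ∨ ¬A   — double negation
⇔ (¬B ∨ ¬A) ∧ (A ∨ ¬A) ∧ (¬B ∨ ¬A ∨ ¬C ∨ ¬A) ∧ (B ∨ ¬A) ∧ (A ∨ ¬A)   — distribute ∨ over ∧
⇔ (¬B ∨ ¬A) ∧ (B ∨ ¬A)   — simplify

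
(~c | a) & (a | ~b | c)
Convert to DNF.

(~c | a) & (a | ~b | c)
= (~c & a) | (~c & ~b) | (~c & c) | (a & a) | (a & ~b) | (a & c)   [distribute & over |]
= (~c & ~b) | a   [simplify]

(~c & ~b) | a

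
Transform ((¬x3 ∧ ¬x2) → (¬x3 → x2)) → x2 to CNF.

((¬x3 ∧ ¬x2) → (¬x3 → x2)) → x2
≡ ¬((¬x3 ∧ ¬x2) → (¬x3 → x2)) ∨ x2   [eliminate →]
≡ ¬(¬(¬x3 ∧ ¬x2) ∨ (¬x3 → x2)) ∨ x2   [eliminate →]
≡ ¬(¬(¬x3 ∧ ¬x2) ∨ ¬¬x3 ∨ x2) ∨ x2   [eliminate →]
≡ (¬¬(¬x3 ∧ ¬x2) ∧ ¬¬¬x3 ∧ ¬x2) ∨ x2   [De Morgan]
≡ (¬x3 ∧ ¬x2 ∧ ¬¬¬x3 ∧ ¬x2) ∨ x2   [double negation]
≡ (¬x3 ∧ ¬x2 ∧ ¬x3 ∧ ¬x2) ∨ x2   [double negation]
≡ (¬x3 ∨ x2) ∧ (¬x2 ∨ x2) ∧ (¬x3 ∨ x2) ∧ (¬x2 ∨ x2)   [distribute ∨ over ∧]
≡ ¬x3 ∨ x2   [simplify]

¬x3 ∨ x2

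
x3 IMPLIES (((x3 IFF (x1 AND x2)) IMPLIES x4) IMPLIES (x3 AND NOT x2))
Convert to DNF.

x3 IMPLIES (((x3 IFF (x1 AND x2)) IMPLIES x4) IMPLIES (x3 AND NOT x2))
= NOT x3 OR (((x3 IFF (x1 AND x2)) IMPLIES x4) IMPLIES (x3 AND NOT x2))   (eliminate IMPLIES)
= NOT x3 OR NOT ((x3 IFF (x1 AND x2)) IMPLIES x4) OR (x3 AND NOT x2)   (eliminate IMPLIES)
= NOT x3 OR NOT (NOT (x3 IFF (x1 AND x2)) OR x4) OR (x3 AND NOT x2)   (eliminate IMPLIES)
= NOT x3 OR NOT (NOT ((x3 IMPLIES (x1 AND x2)) AND ((x1 AND x2) IMPLIES x3)) OR x4) OR (x3 AND NOT x2)   (eliminate IFF)
= NOT x3 OR NOT (NOT ((NOT x3 OR (x1 AND x2)) AND ((x1 AND x2) IMPLIES x3)) OR x4) OR (x3 AND NOT x2)   (eliminate IMPLIES)
= NOT x3 OR NOT (NOT ((NOT x3 OR (x1 AND x2)) AND (NOT (x1 AND x2) OR x3)) OR x4) OR (x3 AND NOT x2)   (eliminate IMPLIES)
= NOT x3 OR (NOT NOT ((NOT x3 OR (x1 AND x2)) AND (NOT (x1 AND x2) OR x3)) AND NOT x4) OR (x3 AND NOT x2)   (De Morgan)
= NOT x3 OR ((NOT x3 OR (x1 AND x2)) AND (NOT (x1 AND x2) OR x3) AND NOT x4) OR (x3 AND NOT x2)   (double negation)
= NOT x3 OR ((NOT x3 OR (x1 AND x2)) AND (NOT x1 OR NOT x2 OR x3) AND NOT x4) OR (x3 AND NOT x2)   (De Morgan)
= NOT x3 OR (NOT x3 AND NOT x1 AND NOT x4) OR (NOT x3 AND NOT x2 AND NOT x4) OR (NOT x3 AND x3 AND NOT x4) OR (x1 AND x2 AND NOT x1 AND NOT x4) OR (x1 AND x2 AND NOT x2 AND NOT x4) OR (x1 AND x2 AND x3 AND NOT x4) OR (x3 AND NOT x2)   (distribute AND over OR)
= NOT x3 OR (x1 AND x2 AND x3 AND NOT x4) OR (x3 AND NOT x2)   (simplify)

NOT x3 OR (x1 AND x2 AND x3 AND NOT x4) OR (x3 AND NOT x2)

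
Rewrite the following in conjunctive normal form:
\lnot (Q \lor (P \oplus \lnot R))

\lnot (Q \lor (P \oplus \lnot R))
⇔ \lnot (Q \lor ((P \lor \lnot R) \land \lnot (P \land \lnot R)))   (expand \oplus)
⇔ \lnot Q \land \lnot ((P \lor \lnot R) \land \lnot (P \land \lnot R))   (De Morgan)
⇔ \lnot Q \land (\lnot (P \lor \lnot R) \lor \lnot \lnot (P \land \lnot R))   (De Morgan)
⇔ \lnot Q \land ((\lnot P \land \lnot \lnot R) \lor \lnot \lnot (P \land \lnot R))   (De Morgan)
⇔ \lnot Q \land ((\lnot P \land R) \lor \lnot \lnot (P \land \lnot R))   (double negation)
⇔ \lnot Q \land ((\lnot P \land R) \lor (P \land \lnot R))   (double negation)
⇔ \lnot Q \land (\lnot P \lor P) \land (\lnot P \lor \lnot R) \land (R \lor P) \land (R \lor \lnot R)   (distribute \lor over \land)
⇔ \lnot Q \land (\lnot P \lor \lnot R) \land (R \lor P)   (simplify)

\lnot Q \land (\lnot P \lor \lnot R) \land (R \lor P)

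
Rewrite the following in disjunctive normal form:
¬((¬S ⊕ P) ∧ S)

¬((¬S ⊕ P) ∧ S)
≡ ¬((¬S ∧ ¬P ∨ ¬¬S ∧ P) ∧ S)   (expand ⊕)
≡ ¬(¬S ∧ ¬P ∨ ¬¬S ∧ P) ∨ ¬S   (De Morgan)
≡ ¬(¬S ∧ ¬P) ∧ ¬(¬¬S ∧ P) ∨ ¬S   (De Morgan)
≡ (¬¬S ∨ ¬¬P) ∧ ¬(¬¬S ∧ P) ∨ ¬S   (De Morgan)
≡ (S ∨ ¬¬P) ∧ ¬(¬¬S ∧ P) ∨ ¬S   (double negation)
≡ (S ∨ P) ∧ ¬(¬¬S ∧ P) ∨ ¬S   (double negation)
≡ (S ∨ P) ∧ (¬¬¬S ∨ ¬P) ∨ ¬S   (De Morgan)
≡ (S ∨ P) ∧ (¬S ∨ ¬P) ∨ ¬S   (double negation)
≡ S ∧ ¬S ∨ S ∧ ¬P ∨ P ∧ ¬S ∨ P ∧ ¬P ∨ ¬S   (distribute ∧ over ∨)
≡ S ∧ ¬P ∨ ¬S   (simplify)

S ∧ ¬P ∨ ¬S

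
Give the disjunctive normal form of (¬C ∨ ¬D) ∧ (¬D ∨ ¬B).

¬C ∧ ¬B ∨ ¬D

(¬C ∨ ¬D) ∧ (¬D ∨ ¬B)
= ¬C ∧ ¬D ∨ ¬C ∧ ¬B ∨ ¬D ∧ ¬D ∨ ¬D ∧ ¬B   [distribute ∧ over ∨]
= ¬C ∧ ¬B ∨ ¬D   [simplify]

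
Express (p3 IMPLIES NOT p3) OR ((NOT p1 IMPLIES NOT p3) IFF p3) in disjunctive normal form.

NOT p3 OR (p3 AND p1)

(p3 IMPLIES NOT p3) OR ((NOT p1 IMPLIES NOT p3) IFF p3)
≡ NOT p3 OR NOT p3 OR ((NOT p1 IMPLIES NOT p3) IFF p3)   [eliminate IMPLIES]
≡ NOT p3 OR NOT p3 OR (((NOT p1 IMPLIES NOT p3) IMPLIES p3) AND (p3 IMPLIES (NOT p1 IMPLIES NOT p3)))   [eliminate IFF]
≡ NOT p3 OR NOT p3 OR ((NOT (NOT p1 IMPLIES NOT p3) OR p3) AND (p3 IMPLIES (NOT p1 IMPLIES NOT p3)))   [eliminate IMPLIES]
≡ NOT p3 OR NOT p3 OR ((NOT (NOT NOT p1 OR NOT p3) OR p3) AND (p3 IMPLIES (NOT p1 IMPLIES NOT p3)))   [eliminate IMPLIES]
≡ NOT p3 OR NOT p3 OR ((NOT (NOT NOT p1 OR NOT p3) OR p3) AND (NOT p3 OR (NOT p1 IMPLIES NOT p3)))   [eliminate IMPLIES]
≡ NOT p3 OR NOT p3 OR ((NOT (NOT NOT p1 OR NOT p3) OR p3) AND (NOT p3 OR NOT NOT p1 OR NOT p3))   [eliminate IMPLIES]
≡ NOT p3 OR NOT p3 OR (((NOT NOT NOT p1 AND NOT NOT p3) OR p3) AND (NOT p3 OR NOT NOT p1 OR NOT p3))   [De Morgan]
≡ NOT p3 OR NOT p3 OR (((NOT p1 AND NOT NOT p3) OR p3) AND (NOT p3 OR NOT NOT p1 OR NOT p3))   [double negation]
≡ NOT p3 OR NOT p3 OR (((NOT p1 AND p3) OR p3) AND (NOT p3 OR NOT NOT p1 OR NOT p3))   [double negation]
≡ NOT p3 OR NOT p3 OR (((NOT p1 AND p3) OR p3) AND (NOT p3 OR p1 OR NOT p3))   [double negation]
≡ NOT p3 OR NOT p3 OR (NOT p1 AND p3 AND NOT p3) OR (NOT p1 AND p3 AND p1) OR (NOT p1 AND p3 AND NOT p3) OR (p3 AND NOT p3) OR (p3 AND p1) OR (p3 AND NOT p3)   [distribute AND over OR]
≡ NOT p3 OR (p3 AND p1)   [simplify]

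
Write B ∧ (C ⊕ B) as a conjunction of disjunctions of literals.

B ∧ (¬C ∨ ¬B)

B ∧ (C ⊕ B)
≡ B ∧ (C ∨ B) ∧ ¬(C ∧ B)   [expand ⊕]
≡ B ∧ (C ∨ B) ∧ (¬C ∨ ¬B)   [De Morgan]
≡ B ∧ (¬C ∨ ¬B)   [simplify]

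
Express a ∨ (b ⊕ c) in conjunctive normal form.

(a ∨ b ∨ c) ∧ (a ∨ ¬b ∨ ¬c)

a ∨ (b ⊕ c)
≡ a ∨ ((b ∨ c) ∧ ¬(b ∧ c))   [expand ⊕]
≡ a ∨ ((b ∨ c) ∧ (¬b ∨ ¬c))   [De Morgan]
≡ (a ∨ b ∨ c) ∧ (a ∨ ¬b ∨ ¬c)   [distribute ∨ over ∧]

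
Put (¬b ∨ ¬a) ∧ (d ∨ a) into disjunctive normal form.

(¬b ∧ d) ∨ (¬b ∧ a) ∨ (¬a ∧ d)

(¬b ∨ ¬a) ∧ (d ∨ a)
≡ (¬b ∧ d) ∨ (¬b ∧ a) ∨ (¬a ∧ d) ∨ (¬a ∧ a)   [distribute ∧ over ∨]
≡ (¬b ∧ d) ∨ (¬b ∧ a) ∨ (¬a ∧ d)   [simplify]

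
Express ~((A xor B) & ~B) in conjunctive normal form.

~((A xor B) & ~B)
≡ ~((A | B) & ~(A & B) & ~B)   [expand xor]
≡ ~(A | B) | ~~(A & B) | ~~B   [De Morgan]
≡ (~A & ~B) | ~~(A & B) | ~~B   [De Morgan]
≡ (~A & ~B) | (A & B) | ~~B   [double negation]
≡ (~A & ~B) | (A & B) | B   [double negation]
≡ (~A | A | B) & (~A | B | B) & (~B | A | B) & (~B | B | B)   [distribute | over &]
≡ ~A | B   [simplify]

~A | B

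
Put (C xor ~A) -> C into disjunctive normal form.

(C xor ~A) -> C
= ~(C xor ~A) | C   (eliminate ->)
= ~((C & ~~A) | (~C & ~A)) | C   (expand xor)
= (~(C & ~~A) & ~(~C & ~A)) | C   (De Morgan)
= ((~C | ~~~A) & ~(~C & ~A)) | C   (De Morgan)
= ((~C | ~A) & ~(~C & ~A)) | C   (double negation)
= ((~C | ~A) & (~~C | ~~A)) | C   (De Morgan)
= ((~C | ~A) & (C | ~~A)) | C   (double negation)
= ((~C | ~A) & (C | A)) | C   (double negation)
= (~C & C) | (~C & A) | (~A & C) | (~A & A) | C   (distribute & over |)
= (~C & A) | C   (simplify)

(~C & A) | C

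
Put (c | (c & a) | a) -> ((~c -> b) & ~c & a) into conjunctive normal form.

~c & (~a | c | b)

(c | (c & a) | a) -> ((~c -> b) & ~c & a)
= ~(c | (c & a) | a) | ((~c -> b) & ~c & a)   (eliminate ->)
= ~(c | (c & a) | a) | ((~~c | b) & ~c & a)   (eliminate ->)
= (~c & ~(c & a) & ~a) | ((~~c | b) & ~c & a)   (De Morgan)
= (~c & (~c | ~a) & ~a) | ((~~c | b) & ~c & a)   (De Morgan)
= (~c & (~c | ~a) & ~a) | ((c | b) & ~c & a)   (double negation)
= (~c | c | b) & (~c | ~c) & (~c | a) & (~c | ~a | c | b) & (~c | ~a | ~c) & (~c | ~a | a) & (~a | c | b) & (~a | ~c) & (~a | a)   (distribute | over &)
= ~c & (~a | c | b)   (simplify)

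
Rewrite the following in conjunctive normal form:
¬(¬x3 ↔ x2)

¬(¬x3 ↔ x2)
≡ ¬((¬x3 → x2) ∧ (x2 → ¬x3))
≡ ¬((¬¬x3 ∨ x2) ∧ (x2 → ¬x3))
≡ ¬((¬¬x3 ∨ x2) ∧ (¬x2 ∨ ¬x3))
≡ ¬(¬¬x3 ∨ x2) ∨ ¬(¬x2 ∨ ¬x3)
≡ (¬¬¬x3 ∧ ¬x2) ∨ ¬(¬x2 ∨ ¬x3)
≡ (¬x3 ∧ ¬x2) ∨ ¬(¬x2 ∨ ¬x3)
≡ (¬x3 ∧ ¬x2) ∨ (¬¬x2 ∧ ¬¬x3)
≡ (¬x3 ∧ ¬x2) ∨ (x2 ∧ ¬¬x3)
≡ (¬x3 ∧ ¬x2) ∨ (x2 ∧ x3)
≡ (¬x3 ∨ x2) ∧ (¬x3 ∨ x3) ∧ (¬x2 ∨ x2) ∧ (¬x2 ∨ x3)
≡ (¬x3 ∨ x2) ∧ (¬x2 ∨ x3)

(¬x3 ∨ x2) ∧ (¬x2 ∨ x3)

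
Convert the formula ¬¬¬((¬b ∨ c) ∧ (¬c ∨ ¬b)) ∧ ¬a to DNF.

¬¬¬((¬b ∨ c) ∧ (¬c ∨ ¬b)) ∧ ¬a
= ¬((¬b ∨ c) ∧ (¬c ∨ ¬b)) ∧ ¬a   [double negation]
= (¬(¬b ∨ c) ∨ ¬(¬c ∨ ¬b)) ∧ ¬a   [De Morgan]
= ((¬¬b ∧ ¬c) ∨ ¬(¬c ∨ ¬b)) ∧ ¬a   [De Morgan]
= ((b ∧ ¬c) ∨ ¬(¬c ∨ ¬b)) ∧ ¬a   [double negation]
= ((b ∧ ¬c) ∨ (¬¬c ∧ ¬¬b)) ∧ ¬a   [De Morgan]
= ((b ∧ ¬c) ∨ (c ∧ ¬¬b)) ∧ ¬a   [double negation]
= ((b ∧ ¬c) ∨ (c ∧ b)) ∧ ¬a   [double negation]
= (b ∧ ¬c ∧ ¬a) ∨ (c ∧ b ∧ ¬a)   [distribute ∧ over ∨]

(b ∧ ¬c ∧ ¬a) ∨ (c ∧ b ∧ ¬a)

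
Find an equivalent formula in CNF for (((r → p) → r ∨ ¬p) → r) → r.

r ∨ ¬p

(((r → p) → r ∨ ¬p) → r) → r
= ¬(((r → p) → r ∨ ¬p) → r) ∨ r   — eliminate →
= ¬(¬((r → p) → r ∨ ¬p) ∨ r) ∨ r   — eliminate →
= ¬(¬(¬(r → p) ∨ r ∨ ¬p) ∨ r) ∨ r   — eliminate →
= ¬(¬(¬(¬r ∨ p) ∨ r ∨ ¬p) ∨ r) ∨ r   — eliminate →
= ¬¬(¬(¬r ∨ p) ∨ r ∨ ¬p) ∧ ¬r ∨ r   — De Morgan
= (¬(¬r ∨ p) ∨ r ∨ ¬p) ∧ ¬r ∨ r   — double negation
= (¬¬r ∧ ¬p ∨ r ∨ ¬p) ∧ ¬r ∨ r   — De Morgan
= (r ∧ ¬p ∨ r ∨ ¬p) ∧ ¬r ∨ r   — double negation
= (r ∨ r ∨ ¬p ∨ r) ∧ (¬p ∨ r ∨ ¬p ∨ r) ∧ (¬r ∨ r)   — distribute ∨ over ∧
= r ∨ ¬p   — simplify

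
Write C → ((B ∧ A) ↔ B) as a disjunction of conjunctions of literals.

C → ((B ∧ A) ↔ B)
≡ ¬C ∨ ((B ∧ A) ↔ B)   — eliminate →
≡ ¬C ∨ (((B ∧ A) → B) ∧ (B → (B ∧ A)))   — eliminate ↔
≡ ¬C ∨ ((¬(B ∧ A) ∨ B) ∧ (B → (B ∧ A)))   — eliminate →
≡ ¬C ∨ ((¬(B ∧ A) ∨ B) ∧ (¬B ∨ (B ∧ A)))   — eliminate →
≡ ¬C ∨ ((¬B ∨ ¬A ∨ B) ∧ (¬B ∨ (B ∧ A)))   — De Morgan
≡ ¬C ∨ (¬B ∧ ¬B) ∨ (¬B ∧ B ∧ A) ∨ (¬A ∧ ¬B) ∨ (¬A ∧ B ∧ A) ∨ (B ∧ ¬B) ∨ (B ∧ B ∧ A)   — distribute ∧ over ∨
≡ ¬C ∨ ¬B ∨ (B ∧ A)   — simplify

¬C ∨ ¬B ∨ (B ∧ A)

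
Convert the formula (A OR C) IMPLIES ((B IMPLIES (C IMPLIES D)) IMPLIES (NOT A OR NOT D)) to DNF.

(A OR C) IMPLIES ((B IMPLIES (C IMPLIES D)) IMPLIES (NOT A OR NOT D))
≡ NOT (A OR C) OR ((B IMPLIES (C IMPLIES D)) IMPLIES (NOT A OR NOT D))   [eliminate IMPLIES]
≡ NOT (A OR C) OR NOT (B IMPLIES (C IMPLIES D)) OR NOT A OR NOT D   [eliminate IMPLIES]
≡ NOT (A OR C) OR NOT (NOT B OR (C IMPLIES D)) OR NOT A OR NOT D   [eliminate IMPLIES]
≡ NOT (A OR C) OR NOT (NOT B OR NOT C OR D) OR NOT A OR NOT D   [eliminate IMPLIES]
≡ (NOT A AND NOT C) OR NOT (NOT B OR NOT C OR D) OR NOT A OR NOT D   [De Morgan]
≡ (NOT A AND NOT C) OR (NOT NOT B AND NOT NOT C AND NOT D) OR NOT A OR NOT D   [De Morgan]
≡ (NOT A AND NOT C) OR (B AND NOT NOT C AND NOT D) OR NOT A OR NOT D   [double negation]
≡ (NOT A AND NOT C) OR (B AND C AND NOT D) OR NOT A OR NOT D   [double negation]
≡ NOT A OR NOT D   [simplify]

NOT A OR NOT D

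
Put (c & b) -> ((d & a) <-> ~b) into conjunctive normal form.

(c & b) -> ((d & a) <-> ~b)
≡ ~(c & b) | ((d & a) <-> ~b)   [eliminate ->]
≡ ~(c & b) | (((d & a) -> ~b) & (~b -> (d & a)))   [eliminate <->]
≡ ~(c & b) | ((~(d & a) | ~b) & (~b -> (d & a)))   [eliminate ->]
≡ ~(c & b) | ((~(d & a) | ~b) & (~~b | (d & a)))   [eliminate ->]
≡ ~c | ~b | ((~(d & a) | ~b) & (~~b | (d & a)))   [De Morgan]
≡ ~c | ~b | ((~d | ~a | ~b) & (~~b | (d & a)))   [De Morgan]
≡ ~c | ~b | ((~d | ~a | ~b) & (b | (d & a)))   [double negation]
≡ (~c | ~b | ~d | ~a | ~b) & (~c | ~b | b | d) & (~c | ~b | b | a)   [distribute | over &]
≡ ~c | ~b | ~d | ~a   [simplify]

~c | ~b | ~d | ~a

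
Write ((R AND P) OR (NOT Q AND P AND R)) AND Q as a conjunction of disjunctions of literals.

R AND P AND Q

((R AND P) OR (NOT Q AND P AND R)) AND Q
≡ (R OR NOT Q) AND (R OR P) AND (R OR R) AND (P OR NOT Q) AND (P OR P) AND (P OR R) AND Q   [distribute OR over AND]
≡ R AND P AND Q   [simplify]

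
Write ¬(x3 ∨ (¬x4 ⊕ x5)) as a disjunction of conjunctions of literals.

¬(x3 ∨ (¬x4 ⊕ x5))
⇔ ¬(x3 ∨ (¬x4 ∧ ¬x5) ∨ (¬¬x4 ∧ x5))   [expand ⊕]
⇔ ¬x3 ∧ ¬(¬x4 ∧ ¬x5) ∧ ¬(¬¬x4 ∧ x5)   [De Morgan]
⇔ ¬x3 ∧ (¬¬x4 ∨ ¬¬x5) ∧ ¬(¬¬x4 ∧ x5)   [De Morgan]
⇔ ¬x3 ∧ (x4 ∨ ¬¬x5) ∧ ¬(¬¬x4 ∧ x5)   [double negation]
⇔ ¬x3 ∧ (x4 ∨ x5) ∧ ¬(¬¬x4 ∧ x5)   [double negation]
⇔ ¬x3 ∧ (x4 ∨ x5) ∧ (¬¬¬x4 ∨ ¬x5)   [De Morgan]
⇔ ¬x3 ∧ (x4 ∨ x5) ∧ (¬x4 ∨ ¬x5)   [double negation]
⇔ (¬x3 ∧ x4 ∧ ¬x4) ∨ (¬x3 ∧ x4 ∧ ¬x5) ∨ (¬x3 ∧ x5 ∧ ¬x4) ∨ (¬x3 ∧ x5 ∧ ¬x5)   [distribute ∧ over ∨]
⇔ (¬x3 ∧ x4 ∧ ¬x5) ∨ (¬x3 ∧ x5 ∧ ¬x4)   [simplify]

(¬x3 ∧ x4 ∧ ¬x5) ∨ (¬x3 ∧ x5 ∧ ¬x4)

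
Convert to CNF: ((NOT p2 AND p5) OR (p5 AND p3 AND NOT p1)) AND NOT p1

(NOT p2 OR p3) AND p5 AND NOT p1

((NOT p2 AND p5) OR (p5 AND p3 AND NOT p1)) AND NOT p1
⇔ (NOT p2 OR p5) AND (NOT p2 OR p3) AND (NOT p2 OR NOT p1) AND (p5 OR p5) AND (p5 OR p3) AND (p5 OR NOT p1) AND NOT p1   [distribute OR over AND]
⇔ (NOT p2 OR p3) AND p5 AND NOT p1   [simplify]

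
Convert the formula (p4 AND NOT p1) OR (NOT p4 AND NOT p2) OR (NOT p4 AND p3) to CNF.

(p4 AND NOT p1) OR (NOT p4 AND NOT p2) OR (NOT p4 AND p3)
≡ (p4 OR NOT p4 OR NOT p4) AND (p4 OR NOT p4 OR p3) AND (p4 OR NOT p2 OR NOT p4) AND (p4 OR NOT p2 OR p3) AND (NOT p1 OR NOT p4 OR NOT p4) AND (NOT p1 OR NOT p4 OR p3) AND (NOT p1 OR NOT p2 OR NOT p4) AND (NOT p1 OR NOT p2 OR p3)   — distribute OR over AND
≡ (p4 OR NOT p2 OR p3) AND (NOT p1 OR NOT p4) AND (NOT p1 OR NOT p2 OR p3)   — simplify

(p4 OR NOT p2 OR p3) AND (NOT p1 OR NOT p4) AND (NOT p1 OR NOT p2 OR p3)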